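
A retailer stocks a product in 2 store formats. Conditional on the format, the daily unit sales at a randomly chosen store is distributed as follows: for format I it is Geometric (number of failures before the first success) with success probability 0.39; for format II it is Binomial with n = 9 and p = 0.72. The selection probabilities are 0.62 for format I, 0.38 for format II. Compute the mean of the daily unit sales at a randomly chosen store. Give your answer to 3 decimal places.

Component means — I: 1.5641; II: 6.48.
E[X] = 0.62·1.5641 + 0.38·6.48 = 3.43214.

3.432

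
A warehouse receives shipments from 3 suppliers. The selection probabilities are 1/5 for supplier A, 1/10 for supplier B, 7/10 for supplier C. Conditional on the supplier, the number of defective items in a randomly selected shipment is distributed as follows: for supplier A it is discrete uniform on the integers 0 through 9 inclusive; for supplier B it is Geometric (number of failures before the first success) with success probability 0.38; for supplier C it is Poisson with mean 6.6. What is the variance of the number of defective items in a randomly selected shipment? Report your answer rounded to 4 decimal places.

Per component, A: μ=4.5, E[X²]=28.5; B: μ=1.63158, E[X²]=6.95568; C: μ=6.6, E[X²]=50.16.
E[X] = 0.2·4.5 + 0.1·1.63158 + 0.7·6.6 = 5.68316.
E[X²] = 0.2·28.5 + 0.1·6.95568 + 0.7·50.16 = 41.5076.
Var(X) = E[X²] − (E[X])² = 41.5076 − 32.2983 = 9.20928.

9.2093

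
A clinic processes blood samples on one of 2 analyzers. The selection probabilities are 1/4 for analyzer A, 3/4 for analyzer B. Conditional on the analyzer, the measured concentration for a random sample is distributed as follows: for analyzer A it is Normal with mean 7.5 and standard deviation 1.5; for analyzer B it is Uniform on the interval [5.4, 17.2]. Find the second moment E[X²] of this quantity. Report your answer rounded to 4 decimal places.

119.0950

For each component E[X²] = Var + (mean)², giving A: 58.5; B: 139.293.
Overall E[X²] = 0.25·58.5 + 0.75·139.293 = 119.095.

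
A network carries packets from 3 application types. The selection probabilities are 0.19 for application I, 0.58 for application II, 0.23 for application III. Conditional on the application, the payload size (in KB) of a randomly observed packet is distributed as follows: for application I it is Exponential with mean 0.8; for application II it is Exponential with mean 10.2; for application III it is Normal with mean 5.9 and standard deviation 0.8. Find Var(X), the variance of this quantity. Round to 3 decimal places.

Per component, I: μ=0.8, E[X²]=1.28; II: μ=10.2, E[X²]=208.08; III: μ=5.9, E[X²]=35.45.
E[X] = 0.19·0.8 + 0.58·10.2 + 0.23·5.9 = 7.425.
E[X²] = 0.19·1.28 + 0.58·208.08 + 0.23·35.45 = 129.083.
Var(X) = E[X²] − (E[X])² = 129.083 − 55.1306 = 73.9525.

73.952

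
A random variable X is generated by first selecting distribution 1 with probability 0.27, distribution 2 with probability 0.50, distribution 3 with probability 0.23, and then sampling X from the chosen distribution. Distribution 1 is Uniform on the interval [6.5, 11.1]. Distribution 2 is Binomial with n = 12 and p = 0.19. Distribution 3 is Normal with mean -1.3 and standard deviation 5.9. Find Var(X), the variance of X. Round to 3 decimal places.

22.953

Per component, 1: μ=8.8, E[X²]=79.2033; 2: μ=2.28, E[X²]=7.0452; 3: μ=-1.3, E[X²]=36.5.
E[X] = 0.27·8.8 + 0.5·2.28 + 0.23·-1.3 = 3.217.
E[X²] = 0.27·79.2033 + 0.5·7.0452 + 0.23·36.5 = 33.3025.
Var(X) = E[X²] − (E[X])² = 33.3025 − 10.3491 = 22.9534.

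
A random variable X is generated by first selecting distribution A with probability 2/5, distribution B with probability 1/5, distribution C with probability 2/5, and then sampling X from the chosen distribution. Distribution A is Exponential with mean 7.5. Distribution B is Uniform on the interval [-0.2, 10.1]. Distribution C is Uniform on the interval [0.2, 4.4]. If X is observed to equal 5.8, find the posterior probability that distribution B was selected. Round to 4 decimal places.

0.4410

Likelihoods f(5.8 | ·): A: 0.0615296; B: 0.0970874; C: 0.
Posterior ∝ prior × likelihood. Numerator for B: 0.2·0.0970874 = 0.0194175.
Normalizing constant: 0.4·0.0615296 + 0.2·0.0970874 + 0.4·0 = 0.0440293.
P(B | observation) = 0.0194175 / 0.0440293 = 0.441012.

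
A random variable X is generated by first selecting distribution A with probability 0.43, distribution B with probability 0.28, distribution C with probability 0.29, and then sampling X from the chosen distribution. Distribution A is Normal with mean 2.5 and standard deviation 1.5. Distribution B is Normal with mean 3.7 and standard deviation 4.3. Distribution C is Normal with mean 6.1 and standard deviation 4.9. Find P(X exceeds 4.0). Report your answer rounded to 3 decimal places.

Conditional on each component, P(X > 4.0): A: 0.158655; B: 0.472189; C: 0.665882.
By total probability, P(X > 4.0) = 0.43·0.158655 + 0.28·0.472189 + 0.29·0.665882 = 0.393541.

0.394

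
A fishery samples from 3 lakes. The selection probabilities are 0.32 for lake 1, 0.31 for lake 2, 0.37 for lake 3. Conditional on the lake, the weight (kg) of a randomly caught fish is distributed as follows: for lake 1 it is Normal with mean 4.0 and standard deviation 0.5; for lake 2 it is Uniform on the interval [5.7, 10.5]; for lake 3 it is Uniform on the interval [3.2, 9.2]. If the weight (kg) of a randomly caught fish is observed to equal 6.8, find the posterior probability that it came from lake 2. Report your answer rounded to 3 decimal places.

0.512

Likelihoods f(6.8 | ·): 1: 1.23652e-07; 2: 0.208333; 3: 0.166667.
Posterior ∝ prior × likelihood. Numerator for 2: 0.31·0.208333 = 0.0645833.
Normalizing constant: 0.32·1.23652e-07 + 0.31·0.208333 + 0.37·0.166667 = 0.12625.
P(2 | observation) = 0.0645833 / 0.12625 = 0.511551.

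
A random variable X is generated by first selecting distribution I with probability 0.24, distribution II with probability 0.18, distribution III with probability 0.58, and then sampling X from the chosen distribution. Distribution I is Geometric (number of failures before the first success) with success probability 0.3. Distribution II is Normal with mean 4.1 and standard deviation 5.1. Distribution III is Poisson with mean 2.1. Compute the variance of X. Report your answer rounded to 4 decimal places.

8.3265

Per component, I: μ=2.33333, E[X²]=13.2222; II: μ=4.1, E[X²]=42.82; III: μ=2.1, E[X²]=6.51.
E[X] = 0.24·2.33333 + 0.18·4.1 + 0.58·2.1 = 2.516.
E[X²] = 0.24·13.2222 + 0.18·42.82 + 0.58·6.51 = 14.6567.
Var(X) = E[X²] − (E[X])² = 14.6567 − 6.33026 = 8.32648.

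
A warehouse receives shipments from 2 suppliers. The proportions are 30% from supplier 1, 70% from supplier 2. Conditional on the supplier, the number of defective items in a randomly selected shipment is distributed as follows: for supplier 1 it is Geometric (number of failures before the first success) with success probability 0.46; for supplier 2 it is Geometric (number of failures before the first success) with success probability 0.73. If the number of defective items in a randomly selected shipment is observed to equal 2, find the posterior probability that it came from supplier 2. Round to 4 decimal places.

Likelihoods P(X=2 | ·): 1: 0.134136; 2: 0.053217.
Posterior ∝ prior × likelihood. Numerator for 2: 0.7·0.053217 = 0.0372519.
Normalizing constant: 0.3·0.134136 + 0.7·0.053217 = 0.0774927.
P(2 | observation) = 0.0372519 / 0.0774927 = 0.480715.

0.4807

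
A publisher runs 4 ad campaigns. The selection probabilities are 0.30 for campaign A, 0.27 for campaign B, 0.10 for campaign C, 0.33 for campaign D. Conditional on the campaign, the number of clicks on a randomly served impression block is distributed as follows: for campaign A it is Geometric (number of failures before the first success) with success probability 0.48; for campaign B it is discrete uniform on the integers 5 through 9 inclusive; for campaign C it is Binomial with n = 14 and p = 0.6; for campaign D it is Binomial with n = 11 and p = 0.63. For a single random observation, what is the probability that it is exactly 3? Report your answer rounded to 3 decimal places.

0.025

Conditional on each campaign, P(X = 3): A: 0.0674918; B: 0; C: 0.00329773; D: 0.0144917.
By total probability, P(X = 3) = 0.3·0.0674918 + 0.27·0 + 0.1·0.00329773 + 0.33·0.0144917 = 0.0253596.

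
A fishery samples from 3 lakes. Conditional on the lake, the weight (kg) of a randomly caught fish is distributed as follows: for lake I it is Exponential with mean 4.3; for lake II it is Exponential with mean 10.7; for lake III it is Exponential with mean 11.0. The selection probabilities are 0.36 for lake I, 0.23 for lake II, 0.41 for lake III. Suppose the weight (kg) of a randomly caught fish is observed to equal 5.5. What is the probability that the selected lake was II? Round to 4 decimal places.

Likelihoods f(5.5 | ·): I: 0.06472; II: 0.055896; III: 0.0551392.
Posterior ∝ prior × likelihood. Numerator for II: 0.23·0.055896 = 0.0128561.
Normalizing constant: 0.36·0.06472 + 0.23·0.055896 + 0.41·0.0551392 = 0.0587623.
P(II | observation) = 0.0128561 / 0.0587623 = 0.218781.

0.2188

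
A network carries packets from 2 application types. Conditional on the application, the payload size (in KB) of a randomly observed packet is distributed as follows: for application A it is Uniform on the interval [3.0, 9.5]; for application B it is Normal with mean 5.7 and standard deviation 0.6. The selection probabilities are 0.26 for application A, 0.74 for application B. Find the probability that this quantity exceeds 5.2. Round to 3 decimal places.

Conditional on each application, P(X > 5.2): A: 0.661538; B: 0.797672.
By total probability, P(X > 5.2) = 0.26·0.661538 + 0.74·0.797672 = 0.762277.

0.762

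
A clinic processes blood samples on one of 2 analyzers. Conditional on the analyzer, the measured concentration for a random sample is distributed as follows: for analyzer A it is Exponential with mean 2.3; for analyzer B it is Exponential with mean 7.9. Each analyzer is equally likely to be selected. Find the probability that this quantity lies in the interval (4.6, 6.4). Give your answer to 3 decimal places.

Conditional on each analyzer, P(4.6 < X < 6.4): A: 0.0734584; B: 0.113822.
By total probability, P(4.6 < X < 6.4) = 0.5·0.0734584 + 0.5·0.113822 = 0.0936404.

0.094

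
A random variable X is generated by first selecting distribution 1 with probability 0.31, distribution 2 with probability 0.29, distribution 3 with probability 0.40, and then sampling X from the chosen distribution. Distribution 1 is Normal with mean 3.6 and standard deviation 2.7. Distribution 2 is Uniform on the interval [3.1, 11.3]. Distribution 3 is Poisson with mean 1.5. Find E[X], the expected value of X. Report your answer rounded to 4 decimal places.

Component means — 1: 3.6; 2: 7.2; 3: 1.5.
E[X] = 0.31·3.6 + 0.29·7.2 + 0.4·1.5 = 3.804.

3.8040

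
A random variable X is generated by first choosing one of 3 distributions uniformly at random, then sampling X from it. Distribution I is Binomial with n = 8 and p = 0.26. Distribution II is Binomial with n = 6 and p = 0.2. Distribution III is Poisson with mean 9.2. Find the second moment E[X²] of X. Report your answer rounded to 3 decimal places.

34.035

For each component E[X²] = Var + (mean)², giving I: 5.8656; II: 2.4; III: 93.84.
Overall E[X²] = 0.333333·5.8656 + 0.333333·2.4 + 0.333333·93.84 = 34.0352.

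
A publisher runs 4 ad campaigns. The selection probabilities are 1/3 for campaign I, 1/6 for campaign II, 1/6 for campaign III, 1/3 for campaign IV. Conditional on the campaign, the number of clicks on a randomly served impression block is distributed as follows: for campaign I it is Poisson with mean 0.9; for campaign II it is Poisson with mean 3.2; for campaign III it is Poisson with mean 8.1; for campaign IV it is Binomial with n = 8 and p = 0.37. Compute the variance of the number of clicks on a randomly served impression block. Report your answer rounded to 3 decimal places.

Per component, I: μ=0.9, E[X²]=1.71; II: μ=3.2, E[X²]=13.44; III: μ=8.1, E[X²]=73.71; IV: μ=2.96, E[X²]=10.6264.
E[X] = 0.333333·0.9 + 0.166667·3.2 + 0.166667·8.1 + 0.333333·2.96 = 3.17.
E[X²] = 0.333333·1.71 + 0.166667·13.44 + 0.166667·73.71 + 0.333333·10.6264 = 18.6371.
Var(X) = E[X²] − (E[X])² = 18.6371 − 10.0489 = 8.58823.

8.588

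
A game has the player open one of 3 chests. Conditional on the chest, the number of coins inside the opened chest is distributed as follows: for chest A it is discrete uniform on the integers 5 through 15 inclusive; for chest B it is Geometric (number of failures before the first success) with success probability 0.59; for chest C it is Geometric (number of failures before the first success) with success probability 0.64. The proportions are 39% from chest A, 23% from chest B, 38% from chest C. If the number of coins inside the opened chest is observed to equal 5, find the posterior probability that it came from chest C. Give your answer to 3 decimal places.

Likelihoods P(X=5 | ·): A: 0.0909091; B: 0.00683552; C: 0.00386984.
Posterior ∝ prior × likelihood. Numerator for C: 0.38·0.00386984 = 0.00147054.
Normalizing constant: 0.39·0.0909091 + 0.23·0.00683552 + 0.38·0.00386984 = 0.0384973.
P(C | observation) = 0.00147054 / 0.0384973 = 0.0381985.

0.038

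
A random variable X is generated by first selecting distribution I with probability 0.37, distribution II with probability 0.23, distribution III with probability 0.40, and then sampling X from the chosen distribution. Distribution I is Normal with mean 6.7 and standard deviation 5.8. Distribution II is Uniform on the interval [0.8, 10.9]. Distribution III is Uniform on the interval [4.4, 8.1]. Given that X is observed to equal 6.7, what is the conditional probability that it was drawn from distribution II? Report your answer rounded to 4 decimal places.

0.1457

Likelihoods f(6.7 | ·): I: 0.0687832; II: 0.0990099; III: 0.27027.
Posterior ∝ prior × likelihood. Numerator for II: 0.23·0.0990099 = 0.0227723.
Normalizing constant: 0.37·0.0687832 + 0.23·0.0990099 + 0.4·0.27027 = 0.15633.
P(II | observation) = 0.0227723 / 0.15633 = 0.145668.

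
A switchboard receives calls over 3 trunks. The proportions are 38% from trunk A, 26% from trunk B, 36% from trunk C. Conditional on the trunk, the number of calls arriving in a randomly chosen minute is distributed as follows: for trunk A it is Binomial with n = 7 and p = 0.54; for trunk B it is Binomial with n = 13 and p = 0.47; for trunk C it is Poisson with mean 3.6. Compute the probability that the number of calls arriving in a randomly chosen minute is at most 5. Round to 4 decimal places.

0.7447

Conditional on each trunk, P(X ≤ 5): A: 0.906771; B: 0.370061; C: 0.844119.
By total probability, P(X ≤ 5) = 0.38·0.906771 + 0.26·0.370061 + 0.36·0.844119 = 0.744671.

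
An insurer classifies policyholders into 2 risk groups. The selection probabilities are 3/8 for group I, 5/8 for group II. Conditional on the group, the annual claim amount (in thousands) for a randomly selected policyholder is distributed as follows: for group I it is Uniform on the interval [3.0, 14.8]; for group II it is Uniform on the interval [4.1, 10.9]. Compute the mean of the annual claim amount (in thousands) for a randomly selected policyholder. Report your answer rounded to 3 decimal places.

8.025

Component means — I: 8.9; II: 7.5.
E[X] = 0.375·8.9 + 0.625·7.5 = 8.025.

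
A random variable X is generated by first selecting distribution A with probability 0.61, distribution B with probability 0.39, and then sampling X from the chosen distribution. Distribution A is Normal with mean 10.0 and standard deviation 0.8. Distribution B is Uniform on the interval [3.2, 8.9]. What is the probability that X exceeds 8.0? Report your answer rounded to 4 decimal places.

Conditional on each component, P(X > 8.0): A: 0.99379; B: 0.157895.
By total probability, P(X > 8.0) = 0.61·0.99379 + 0.39·0.157895 = 0.667791.

0.6678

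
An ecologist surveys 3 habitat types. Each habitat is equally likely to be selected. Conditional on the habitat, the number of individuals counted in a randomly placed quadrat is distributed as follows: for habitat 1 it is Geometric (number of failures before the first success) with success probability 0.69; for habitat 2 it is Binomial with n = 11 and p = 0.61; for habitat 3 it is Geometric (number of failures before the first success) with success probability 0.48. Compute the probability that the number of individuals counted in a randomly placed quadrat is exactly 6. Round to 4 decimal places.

Conditional on each habitat, P(X = 6): 1: 0.000612378; 2: 0.214755; 3: 0.00948989.
By total probability, P(X = 6) = 0.333333·0.000612378 + 0.333333·0.214755 + 0.333333·0.00948989 = 0.0749525.

0.0750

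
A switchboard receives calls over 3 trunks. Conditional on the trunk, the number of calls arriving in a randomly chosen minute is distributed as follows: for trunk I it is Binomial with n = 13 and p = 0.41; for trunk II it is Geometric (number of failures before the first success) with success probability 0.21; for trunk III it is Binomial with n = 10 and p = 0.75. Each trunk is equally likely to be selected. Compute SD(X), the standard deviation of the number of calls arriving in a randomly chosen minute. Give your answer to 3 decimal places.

Per component, I: μ=5.33, E[X²]=31.5536; II: μ=3.7619, E[X²]=32.0658; III: μ=7.5, E[X²]=58.125.
E[X] = 0.333333·5.33 + 0.333333·3.7619 + 0.333333·7.5 = 5.53063.
E[X²] = 0.333333·31.5536 + 0.333333·32.0658 + 0.333333·58.125 = 40.5815.
Var(X) = E[X²] − (E[X])² = 40.5815 − 30.5879 = 9.99353.
SD(X) = √9.99353 = 3.16125.

3.161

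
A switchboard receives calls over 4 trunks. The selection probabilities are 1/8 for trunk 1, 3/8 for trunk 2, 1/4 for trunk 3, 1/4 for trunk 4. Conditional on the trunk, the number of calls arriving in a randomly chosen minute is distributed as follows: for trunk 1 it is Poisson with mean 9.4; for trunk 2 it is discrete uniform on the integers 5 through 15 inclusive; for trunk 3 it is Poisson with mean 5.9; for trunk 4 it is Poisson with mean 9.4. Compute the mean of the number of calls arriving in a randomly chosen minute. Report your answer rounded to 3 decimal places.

Component means — 1: 9.4; 2: 10; 3: 5.9; 4: 9.4.
E[X] = 0.125·9.4 + 0.375·10 + 0.25·5.9 + 0.25·9.4 = 8.75.

8.750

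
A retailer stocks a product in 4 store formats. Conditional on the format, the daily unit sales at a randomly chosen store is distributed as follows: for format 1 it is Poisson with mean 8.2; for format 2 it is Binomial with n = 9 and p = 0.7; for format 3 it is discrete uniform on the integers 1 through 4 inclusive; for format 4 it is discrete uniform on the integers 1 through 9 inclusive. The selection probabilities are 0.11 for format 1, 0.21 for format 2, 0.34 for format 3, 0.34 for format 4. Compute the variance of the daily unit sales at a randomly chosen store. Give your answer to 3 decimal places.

Per component, 1: μ=8.2, E[X²]=75.44; 2: μ=6.3, E[X²]=41.58; 3: μ=2.5, E[X²]=7.5; 4: μ=5, E[X²]=31.6667.
E[X] = 0.11·8.2 + 0.21·6.3 + 0.34·2.5 + 0.34·5 = 4.775.
E[X²] = 0.11·75.44 + 0.21·41.58 + 0.34·7.5 + 0.34·31.6667 = 30.3469.
Var(X) = E[X²] − (E[X])² = 30.3469 − 22.8006 = 7.54624.

7.546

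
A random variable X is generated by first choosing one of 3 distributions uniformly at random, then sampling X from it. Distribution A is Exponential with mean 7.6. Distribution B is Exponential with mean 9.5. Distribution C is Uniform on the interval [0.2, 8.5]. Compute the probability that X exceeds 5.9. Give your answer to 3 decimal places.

0.437

Conditional on each component, P(X > 5.9): A: 0.460098; B: 0.537378; C: 0.313253.
By total probability, P(X > 5.9) = 0.333333·0.460098 + 0.333333·0.537378 + 0.333333·0.313253 = 0.43691.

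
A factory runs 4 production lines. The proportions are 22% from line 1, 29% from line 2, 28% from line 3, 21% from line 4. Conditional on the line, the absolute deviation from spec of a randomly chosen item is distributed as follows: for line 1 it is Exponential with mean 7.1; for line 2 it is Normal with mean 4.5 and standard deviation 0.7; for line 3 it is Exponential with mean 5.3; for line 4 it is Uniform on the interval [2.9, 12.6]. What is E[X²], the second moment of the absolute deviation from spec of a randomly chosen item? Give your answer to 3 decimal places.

For each component E[X²] = Var + (mean)², giving 1: 100.82; 2: 20.74; 3: 56.18; 4: 67.9033.
Overall E[X²] = 0.22·100.82 + 0.29·20.74 + 0.28·56.18 + 0.21·67.9033 = 58.1851.

58.185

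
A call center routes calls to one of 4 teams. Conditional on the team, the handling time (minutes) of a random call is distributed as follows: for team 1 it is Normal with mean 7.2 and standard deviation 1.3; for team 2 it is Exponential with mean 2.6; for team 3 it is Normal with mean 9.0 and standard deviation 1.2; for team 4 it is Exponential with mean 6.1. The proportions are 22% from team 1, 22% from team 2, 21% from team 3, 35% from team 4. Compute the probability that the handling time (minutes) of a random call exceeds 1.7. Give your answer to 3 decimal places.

Conditional on each team, P(X > 1.7): 1: 0.999988; 2: 0.520042; 3: 1; 4: 0.756776.
By total probability, P(X > 1.7) = 0.22·0.999988 + 0.22·0.520042 + 0.21·1 + 0.35·0.756776 = 0.809278.

0.809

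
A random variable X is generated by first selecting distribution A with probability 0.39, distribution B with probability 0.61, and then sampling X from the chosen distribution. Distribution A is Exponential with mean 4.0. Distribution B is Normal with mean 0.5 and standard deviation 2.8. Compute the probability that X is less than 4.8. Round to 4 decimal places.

Conditional on each component, P(X < 4.8): A: 0.698806; B: 0.937696.
By total probability, P(X < 4.8) = 0.39·0.698806 + 0.61·0.937696 = 0.844529.

0.8445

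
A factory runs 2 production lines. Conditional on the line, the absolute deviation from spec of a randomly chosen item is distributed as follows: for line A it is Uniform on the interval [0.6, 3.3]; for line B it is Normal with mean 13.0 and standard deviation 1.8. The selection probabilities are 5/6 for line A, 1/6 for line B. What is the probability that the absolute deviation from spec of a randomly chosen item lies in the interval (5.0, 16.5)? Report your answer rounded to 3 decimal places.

0.162

Conditional on each line, P(5.0 < X < 16.5): A: 0; B: 0.974075.
By total probability, P(5.0 < X < 16.5) = 0.833333·0 + 0.166667·0.974075 = 0.162346.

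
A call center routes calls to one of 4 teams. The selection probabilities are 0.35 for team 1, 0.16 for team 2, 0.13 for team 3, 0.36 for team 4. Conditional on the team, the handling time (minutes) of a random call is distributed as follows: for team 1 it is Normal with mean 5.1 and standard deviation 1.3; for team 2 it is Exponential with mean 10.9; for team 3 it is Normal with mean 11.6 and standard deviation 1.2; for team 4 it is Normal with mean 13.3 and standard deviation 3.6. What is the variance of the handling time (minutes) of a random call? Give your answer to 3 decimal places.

Per component, 1: μ=5.1, E[X²]=27.7; 2: μ=10.9, E[X²]=237.62; 3: μ=11.6, E[X²]=136; 4: μ=13.3, E[X²]=189.85.
E[X] = 0.35·5.1 + 0.16·10.9 + 0.13·11.6 + 0.36·13.3 = 9.825.
E[X²] = 0.35·27.7 + 0.16·237.62 + 0.13·136 + 0.36·189.85 = 133.74.
Var(X) = E[X²] − (E[X])² = 133.74 − 96.5306 = 37.2096.

37.210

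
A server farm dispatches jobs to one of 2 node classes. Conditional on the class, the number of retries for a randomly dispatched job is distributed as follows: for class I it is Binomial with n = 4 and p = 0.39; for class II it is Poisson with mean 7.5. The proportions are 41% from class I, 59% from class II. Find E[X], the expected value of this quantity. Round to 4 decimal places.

Component means — I: 1.56; II: 7.5.
E[X] = 0.41·1.56 + 0.59·7.5 = 5.0646.

5.0646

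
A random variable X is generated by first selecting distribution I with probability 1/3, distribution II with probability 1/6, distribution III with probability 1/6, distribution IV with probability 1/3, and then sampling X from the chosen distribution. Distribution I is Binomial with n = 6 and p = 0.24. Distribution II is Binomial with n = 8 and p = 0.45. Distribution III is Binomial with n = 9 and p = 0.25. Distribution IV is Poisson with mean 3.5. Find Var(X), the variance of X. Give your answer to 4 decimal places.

3.0479

Per component, I: μ=1.44, E[X²]=3.168; II: μ=3.6, E[X²]=14.94; III: μ=2.25, E[X²]=6.75; IV: μ=3.5, E[X²]=15.75.
E[X] = 0.333333·1.44 + 0.166667·3.6 + 0.166667·2.25 + 0.333333·3.5 = 2.62167.
E[X²] = 0.333333·3.168 + 0.166667·14.94 + 0.166667·6.75 + 0.333333·15.75 = 9.921.
Var(X) = E[X²] − (E[X])² = 9.921 − 6.87314 = 3.04786.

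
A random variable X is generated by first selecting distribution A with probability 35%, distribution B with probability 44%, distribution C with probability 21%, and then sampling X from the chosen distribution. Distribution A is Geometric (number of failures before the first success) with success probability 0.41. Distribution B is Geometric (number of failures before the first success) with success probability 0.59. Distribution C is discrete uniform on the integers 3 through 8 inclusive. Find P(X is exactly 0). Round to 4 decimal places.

Conditional on each component, P(X = 0): A: 0.41; B: 0.59; C: 0.
By total probability, P(X = 0) = 0.35·0.41 + 0.44·0.59 + 0.21·0 = 0.4031.

0.4031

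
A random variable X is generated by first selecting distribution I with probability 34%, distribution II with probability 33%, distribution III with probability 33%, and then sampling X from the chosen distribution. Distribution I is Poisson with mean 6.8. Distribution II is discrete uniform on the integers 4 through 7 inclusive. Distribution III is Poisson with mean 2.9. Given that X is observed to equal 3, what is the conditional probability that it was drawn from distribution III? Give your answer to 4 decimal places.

0.7881

Likelihoods P(X=3 | ·): I: 0.0583678; II: 0; III: 0.22366.
Posterior ∝ prior × likelihood. Numerator for III: 0.33·0.22366 = 0.0738079.
Normalizing constant: 0.34·0.0583678 + 0.33·0 + 0.33·0.22366 = 0.0936529.
P(III | observation) = 0.0738079 / 0.0936529 = 0.7881.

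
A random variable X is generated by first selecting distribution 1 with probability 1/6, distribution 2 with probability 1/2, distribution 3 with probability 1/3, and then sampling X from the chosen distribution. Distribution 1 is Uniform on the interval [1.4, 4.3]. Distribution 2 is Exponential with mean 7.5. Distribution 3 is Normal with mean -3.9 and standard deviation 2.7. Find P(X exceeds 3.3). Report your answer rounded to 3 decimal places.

Conditional on each component, P(X > 3.3): 1: 0.344828; 2: 0.644036; 3: 0.00383038.
By total probability, P(X > 3.3) = 0.166667·0.344828 + 0.5·0.644036 + 0.333333·0.00383038 = 0.380766.

0.381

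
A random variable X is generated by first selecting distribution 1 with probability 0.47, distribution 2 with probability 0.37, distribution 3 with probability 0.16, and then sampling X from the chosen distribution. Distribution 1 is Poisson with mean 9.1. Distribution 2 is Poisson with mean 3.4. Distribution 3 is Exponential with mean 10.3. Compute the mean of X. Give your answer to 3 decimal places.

7.183

Component means — 1: 9.1; 2: 3.4; 3: 10.3.
E[X] = 0.47·9.1 + 0.37·3.4 + 0.16·10.3 = 7.183.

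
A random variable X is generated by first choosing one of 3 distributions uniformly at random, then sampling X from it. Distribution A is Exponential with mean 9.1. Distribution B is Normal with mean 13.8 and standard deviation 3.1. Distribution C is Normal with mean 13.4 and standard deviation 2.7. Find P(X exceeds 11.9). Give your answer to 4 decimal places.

Conditional on each component, P(X > 11.9): A: 0.270443; B: 0.73003; C: 0.710743.
By total probability, P(X > 11.9) = 0.333333·0.270443 + 0.333333·0.73003 + 0.333333·0.710743 = 0.570405.

0.5704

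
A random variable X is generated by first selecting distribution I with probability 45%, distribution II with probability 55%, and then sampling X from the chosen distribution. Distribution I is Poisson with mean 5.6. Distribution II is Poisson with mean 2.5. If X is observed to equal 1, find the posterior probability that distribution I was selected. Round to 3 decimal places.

Likelihoods P(X=1 | ·): I: 0.020708; II: 0.205212.
Posterior ∝ prior × likelihood. Numerator for I: 0.45·0.020708 = 0.00931862.
Normalizing constant: 0.45·0.020708 + 0.55·0.205212 = 0.122185.
P(I | observation) = 0.00931862 / 0.122185 = 0.0762661.

0.076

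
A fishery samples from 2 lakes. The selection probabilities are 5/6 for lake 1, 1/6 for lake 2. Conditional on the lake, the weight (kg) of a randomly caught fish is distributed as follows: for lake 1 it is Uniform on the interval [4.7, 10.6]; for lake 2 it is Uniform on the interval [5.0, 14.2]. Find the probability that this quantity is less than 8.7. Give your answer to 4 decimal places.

Conditional on each lake, P(X < 8.7): 1: 0.677966; 2: 0.402174.
By total probability, P(X < 8.7) = 0.833333·0.677966 + 0.166667·0.402174 = 0.632001.

0.6320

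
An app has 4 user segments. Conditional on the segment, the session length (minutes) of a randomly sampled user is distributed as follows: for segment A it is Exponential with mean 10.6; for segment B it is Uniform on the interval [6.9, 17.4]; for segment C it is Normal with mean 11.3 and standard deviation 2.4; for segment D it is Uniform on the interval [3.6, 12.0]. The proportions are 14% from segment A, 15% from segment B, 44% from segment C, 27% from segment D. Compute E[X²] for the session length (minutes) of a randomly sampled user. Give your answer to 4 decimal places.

For each component E[X²] = Var + (mean)², giving A: 224.72; B: 156.81; C: 133.45; D: 66.72.
Overall E[X²] = 0.14·224.72 + 0.15·156.81 + 0.44·133.45 + 0.27·66.72 = 131.715.

131.7147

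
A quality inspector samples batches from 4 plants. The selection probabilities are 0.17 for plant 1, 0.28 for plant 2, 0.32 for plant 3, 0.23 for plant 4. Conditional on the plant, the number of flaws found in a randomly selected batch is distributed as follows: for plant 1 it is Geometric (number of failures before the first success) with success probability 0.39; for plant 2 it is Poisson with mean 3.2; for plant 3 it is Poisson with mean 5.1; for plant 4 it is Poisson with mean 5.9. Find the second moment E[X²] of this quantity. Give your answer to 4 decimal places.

24.1794

For each component E[X²] = Var + (mean)², giving 1: 6.45694; 2: 13.44; 3: 31.11; 4: 40.71.
Overall E[X²] = 0.17·6.45694 + 0.28·13.44 + 0.32·31.11 + 0.23·40.71 = 24.1794.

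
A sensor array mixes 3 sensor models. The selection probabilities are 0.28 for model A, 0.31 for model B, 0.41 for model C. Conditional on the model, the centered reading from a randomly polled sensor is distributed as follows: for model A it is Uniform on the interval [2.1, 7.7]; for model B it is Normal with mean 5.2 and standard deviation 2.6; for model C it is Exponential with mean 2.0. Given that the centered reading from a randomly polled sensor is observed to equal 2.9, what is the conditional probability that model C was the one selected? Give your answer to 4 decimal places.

Likelihoods f(2.9 | ·): A: 0.178571; B: 0.103755; C: 0.117285.
Posterior ∝ prior × likelihood. Numerator for C: 0.41·0.117285 = 0.0480869.
Normalizing constant: 0.28·0.178571 + 0.31·0.103755 + 0.41·0.117285 = 0.130251.
P(C | observation) = 0.0480869 / 0.130251 = 0.369187.

0.3692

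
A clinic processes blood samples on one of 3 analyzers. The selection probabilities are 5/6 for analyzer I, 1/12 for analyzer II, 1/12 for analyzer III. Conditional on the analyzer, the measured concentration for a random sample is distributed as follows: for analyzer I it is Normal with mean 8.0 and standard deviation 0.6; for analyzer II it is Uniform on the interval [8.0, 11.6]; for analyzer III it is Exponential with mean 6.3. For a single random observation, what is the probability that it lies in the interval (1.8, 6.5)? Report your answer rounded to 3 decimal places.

0.038

Conditional on each analyzer, P(1.8 < X < 6.5): I: 0.00620967; II: 0; III: 0.395093.
By total probability, P(1.8 < X < 6.5) = 0.833333·0.00620967 + 0.0833333·0 + 0.0833333·0.395093 = 0.0380991.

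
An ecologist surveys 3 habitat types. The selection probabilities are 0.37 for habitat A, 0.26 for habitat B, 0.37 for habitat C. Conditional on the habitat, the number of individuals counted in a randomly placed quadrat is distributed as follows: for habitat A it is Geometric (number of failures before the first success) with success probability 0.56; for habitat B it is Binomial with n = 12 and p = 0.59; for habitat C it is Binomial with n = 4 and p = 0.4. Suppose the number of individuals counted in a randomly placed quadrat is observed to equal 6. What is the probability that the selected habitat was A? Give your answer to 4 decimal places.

0.0303

Likelihoods P(X=6 | ·): A: 0.00406354; B: 0.185134; C: 0.
Posterior ∝ prior × likelihood. Numerator for A: 0.37·0.00406354 = 0.00150351.
Normalizing constant: 0.37·0.00406354 + 0.26·0.185134 + 0.37·0 = 0.0496385.
P(A | observation) = 0.00150351 / 0.0496385 = 0.0302892.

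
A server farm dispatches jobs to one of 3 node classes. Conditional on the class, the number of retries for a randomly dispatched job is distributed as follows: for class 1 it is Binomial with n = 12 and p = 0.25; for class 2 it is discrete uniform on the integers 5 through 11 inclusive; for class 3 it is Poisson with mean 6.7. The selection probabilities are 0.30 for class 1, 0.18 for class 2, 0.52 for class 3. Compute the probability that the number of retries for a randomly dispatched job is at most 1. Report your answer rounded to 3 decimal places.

Conditional on each class, P(X ≤ 1): 1: 0.158382; 2: 0; 3: 0.00947802.
By total probability, P(X ≤ 1) = 0.3·0.158382 + 0.18·0 + 0.52·0.00947802 = 0.0524431.

0.052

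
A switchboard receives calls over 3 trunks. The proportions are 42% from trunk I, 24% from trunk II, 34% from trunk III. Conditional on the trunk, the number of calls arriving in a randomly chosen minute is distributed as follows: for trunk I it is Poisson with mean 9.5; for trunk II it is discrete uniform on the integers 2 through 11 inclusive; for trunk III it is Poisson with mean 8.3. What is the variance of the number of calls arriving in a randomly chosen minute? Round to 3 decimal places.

10.169

Per component, I: μ=9.5, E[X²]=99.75; II: μ=6.5, E[X²]=50.5; III: μ=8.3, E[X²]=77.19.
E[X] = 0.42·9.5 + 0.24·6.5 + 0.34·8.3 = 8.372.
E[X²] = 0.42·99.75 + 0.24·50.5 + 0.34·77.19 = 80.2596.
Var(X) = E[X²] − (E[X])² = 80.2596 − 70.0904 = 10.1692.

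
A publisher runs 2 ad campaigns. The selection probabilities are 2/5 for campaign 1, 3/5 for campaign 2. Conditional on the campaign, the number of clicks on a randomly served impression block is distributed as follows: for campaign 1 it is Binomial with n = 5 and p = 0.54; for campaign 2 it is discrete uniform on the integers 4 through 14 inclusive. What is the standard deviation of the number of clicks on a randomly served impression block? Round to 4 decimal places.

4.0028

Per component, 1: μ=2.7, E[X²]=8.532; 2: μ=9, E[X²]=91.
E[X] = 0.4·2.7 + 0.6·9 = 6.48.
E[X²] = 0.4·8.532 + 0.6·91 = 58.0128.
Var(X) = E[X²] − (E[X])² = 58.0128 − 41.9904 = 16.0224.
SD(X) = √16.0224 = 4.0028.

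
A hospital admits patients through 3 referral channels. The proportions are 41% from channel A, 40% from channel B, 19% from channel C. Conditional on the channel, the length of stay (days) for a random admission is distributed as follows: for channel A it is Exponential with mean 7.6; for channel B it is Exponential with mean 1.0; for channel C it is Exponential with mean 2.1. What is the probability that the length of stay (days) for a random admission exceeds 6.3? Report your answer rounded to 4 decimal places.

0.1892

Conditional on each channel, P(X > 6.3): A: 0.436509; B: 0.0018363; C: 0.0497871.
By total probability, P(X > 6.3) = 0.41·0.436509 + 0.4·0.0018363 + 0.19·0.0497871 = 0.189163.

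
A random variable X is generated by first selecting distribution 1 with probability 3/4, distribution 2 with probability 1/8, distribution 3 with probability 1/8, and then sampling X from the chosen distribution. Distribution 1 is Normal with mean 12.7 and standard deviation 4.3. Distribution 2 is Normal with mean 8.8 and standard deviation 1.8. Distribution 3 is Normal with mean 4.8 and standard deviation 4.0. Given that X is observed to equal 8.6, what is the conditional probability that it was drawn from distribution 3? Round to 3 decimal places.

Likelihoods f(8.6 | ·): 1: 0.0588877; 2: 0.220271; 3: 0.0635148.
Posterior ∝ prior × likelihood. Numerator for 3: 0.125·0.0635148 = 0.00793935.
Normalizing constant: 0.75·0.0588877 + 0.125·0.220271 + 0.125·0.0635148 = 0.0796389.
P(3 | observation) = 0.00793935 / 0.0796389 = 0.0996918.

0.100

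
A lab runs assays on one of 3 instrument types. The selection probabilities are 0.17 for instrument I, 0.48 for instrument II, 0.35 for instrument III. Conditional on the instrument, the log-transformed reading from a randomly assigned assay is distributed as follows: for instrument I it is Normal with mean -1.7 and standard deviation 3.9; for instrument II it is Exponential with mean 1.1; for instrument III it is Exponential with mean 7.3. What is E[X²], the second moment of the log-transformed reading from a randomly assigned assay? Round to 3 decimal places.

41.542

For each component E[X²] = Var + (mean)², giving I: 18.1; II: 2.42; III: 106.58.
Overall E[X²] = 0.17·18.1 + 0.48·2.42 + 0.35·106.58 = 41.5416.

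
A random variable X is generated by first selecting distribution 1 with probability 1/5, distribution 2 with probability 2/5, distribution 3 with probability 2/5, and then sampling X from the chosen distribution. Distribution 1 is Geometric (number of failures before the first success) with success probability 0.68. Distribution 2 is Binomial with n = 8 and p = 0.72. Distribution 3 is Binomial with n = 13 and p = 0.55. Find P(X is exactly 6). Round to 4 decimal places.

Conditional on each component, P(X = 6): 1: 0.000730144; 2: 0.305822; 3: 0.177493.
By total probability, P(X = 6) = 0.2·0.000730144 + 0.4·0.305822 + 0.4·0.177493 = 0.193472.

0.1935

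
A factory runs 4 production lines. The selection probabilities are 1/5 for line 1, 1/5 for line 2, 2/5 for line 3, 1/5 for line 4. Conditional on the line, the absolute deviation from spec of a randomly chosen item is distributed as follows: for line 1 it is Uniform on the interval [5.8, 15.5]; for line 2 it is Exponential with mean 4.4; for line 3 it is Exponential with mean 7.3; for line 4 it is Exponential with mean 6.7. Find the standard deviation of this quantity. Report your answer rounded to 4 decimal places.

6.3033

Per component, 1: μ=10.65, E[X²]=121.263; 2: μ=4.4, E[X²]=38.72; 3: μ=7.3, E[X²]=106.58; 4: μ=6.7, E[X²]=89.78.
E[X] = 0.2·10.65 + 0.2·4.4 + 0.4·7.3 + 0.2·6.7 = 7.27.
E[X²] = 0.2·121.263 + 0.2·38.72 + 0.4·106.58 + 0.2·89.78 = 92.5847.
Var(X) = E[X²] − (E[X])² = 92.5847 − 52.8529 = 39.7318.
SD(X) = √39.7318 = 6.30331.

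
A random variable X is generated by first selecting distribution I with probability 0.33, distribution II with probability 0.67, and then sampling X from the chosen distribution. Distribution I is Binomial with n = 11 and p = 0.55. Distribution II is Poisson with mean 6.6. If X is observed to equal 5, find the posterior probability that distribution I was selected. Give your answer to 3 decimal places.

Likelihoods P(X=5 | ·): I: 0.193077; II: 0.141969.
Posterior ∝ prior × likelihood. Numerator for I: 0.33·0.193077 = 0.0637154.
Normalizing constant: 0.33·0.193077 + 0.67·0.141969 = 0.158835.
P(I | observation) = 0.0637154 / 0.158835 = 0.401142.

0.401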